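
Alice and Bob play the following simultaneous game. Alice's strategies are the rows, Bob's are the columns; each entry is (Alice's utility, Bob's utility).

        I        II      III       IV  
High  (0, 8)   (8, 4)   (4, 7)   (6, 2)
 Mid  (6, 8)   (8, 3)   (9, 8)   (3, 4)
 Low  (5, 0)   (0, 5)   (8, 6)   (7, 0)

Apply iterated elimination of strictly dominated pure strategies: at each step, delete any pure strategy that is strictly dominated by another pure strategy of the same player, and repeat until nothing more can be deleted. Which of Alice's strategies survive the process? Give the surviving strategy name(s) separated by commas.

Mid

Column II is eliminated: III beats it against every remaining row (High: 7>4, Mid: 8>3, Low: 6>5).
Row High is eliminated: Low beats it against every remaining column (I: 5>0, III: 8>4, IV: 7>6).
Bob's strategy IV is strictly dominated by III (Mid: 8>4, Low: 6>0) and is removed.
Row Low is eliminated: Mid beats it against every remaining column (I: 6>5, III: 9>8).
Among the remaining strategies, none is strictly dominated by another pure strategy of the same player, so the elimination stops.
Surviving strategies — Alice: {Mid}; Bob: {I, III}.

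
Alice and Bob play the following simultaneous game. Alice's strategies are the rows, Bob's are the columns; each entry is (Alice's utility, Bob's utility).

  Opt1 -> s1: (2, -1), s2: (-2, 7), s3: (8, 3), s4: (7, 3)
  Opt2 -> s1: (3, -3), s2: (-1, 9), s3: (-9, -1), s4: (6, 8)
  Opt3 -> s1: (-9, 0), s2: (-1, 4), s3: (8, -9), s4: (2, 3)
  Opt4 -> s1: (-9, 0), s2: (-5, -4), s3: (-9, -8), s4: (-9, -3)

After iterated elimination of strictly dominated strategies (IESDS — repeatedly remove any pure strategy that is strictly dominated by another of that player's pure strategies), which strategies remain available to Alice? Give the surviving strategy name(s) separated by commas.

Opt2, Opt3

Row Opt4 is eliminated: Opt1 beats it against every remaining column (s1: 2>-9, s2: -2>-5, s3: 8>-9, s4: 7>-9).
For Bob, s2 strictly dominates s1 on the remaining rows (Opt1: 7>-1, Opt2: 9>-3, Opt3: 4>0); eliminate s1.
For Bob, s2 strictly dominates s3 on the remaining rows (Opt1: 7>3, Opt2: 9>-1, Opt3: 4>-9); eliminate s3.
Column s4 is eliminated: s2 beats it against every remaining row (Opt1: 7>3, Opt2: 9>8, Opt3: 4>3).
For Alice, Opt2 strictly dominates Opt1 on the remaining columns (s2: -1>-2); eliminate Opt1.
Among the remaining strategies, none is strictly dominated by another pure strategy of the same player, so the elimination stops.
Surviving strategies — Alice: {Opt2, Opt3}; Bob: {s2}.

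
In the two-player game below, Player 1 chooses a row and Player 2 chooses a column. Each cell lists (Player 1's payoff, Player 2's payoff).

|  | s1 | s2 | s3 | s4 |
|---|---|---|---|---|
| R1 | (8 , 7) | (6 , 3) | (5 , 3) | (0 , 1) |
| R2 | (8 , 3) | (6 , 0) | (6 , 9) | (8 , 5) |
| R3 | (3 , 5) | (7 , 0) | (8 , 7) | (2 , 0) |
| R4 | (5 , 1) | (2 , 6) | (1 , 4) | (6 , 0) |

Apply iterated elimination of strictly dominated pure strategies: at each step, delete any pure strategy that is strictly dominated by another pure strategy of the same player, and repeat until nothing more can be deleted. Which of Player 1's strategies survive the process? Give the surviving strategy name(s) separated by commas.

Player 1's strategy R4 is strictly dominated by R2 (s1: 8>5, s2: 6>2, s3: 6>1, s4: 8>6) and is removed.
Column s2 is eliminated: s1 beats it against every remaining row (R1: 7>3, R2: 3>0, R3: 5>0).
For Player 2, s3 strictly dominates s4 on the remaining rows (R1: 3>1, R2: 9>5, R3: 7>0); eliminate s4.
Among the remaining strategies, none is strictly dominated by another pure strategy of the same player, so the elimination stops.
Surviving strategies — Player 1: {R1, R2, R3}; Player 2: {s1, s3}.

R1, R2, R3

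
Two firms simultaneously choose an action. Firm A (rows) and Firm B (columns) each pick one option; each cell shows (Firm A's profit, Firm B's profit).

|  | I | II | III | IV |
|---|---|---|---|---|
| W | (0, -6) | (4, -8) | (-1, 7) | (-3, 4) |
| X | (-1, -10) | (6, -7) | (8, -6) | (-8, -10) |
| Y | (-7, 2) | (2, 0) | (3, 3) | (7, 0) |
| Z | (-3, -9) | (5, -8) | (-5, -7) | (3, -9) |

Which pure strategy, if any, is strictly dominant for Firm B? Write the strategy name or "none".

III

III vs I: W: 7>-6, X: -6>-10, Y: 3>2, Z: -7>-9.
III vs II: W: 7>-8, X: -6>-7, Y: 3>0, Z: -7>-8.
III vs IV: W: 7>4, X: -6>-10, Y: 3>0, Z: -7>-9.
III strictly beats every other strategy against every opponent action, so it is strictly dominant.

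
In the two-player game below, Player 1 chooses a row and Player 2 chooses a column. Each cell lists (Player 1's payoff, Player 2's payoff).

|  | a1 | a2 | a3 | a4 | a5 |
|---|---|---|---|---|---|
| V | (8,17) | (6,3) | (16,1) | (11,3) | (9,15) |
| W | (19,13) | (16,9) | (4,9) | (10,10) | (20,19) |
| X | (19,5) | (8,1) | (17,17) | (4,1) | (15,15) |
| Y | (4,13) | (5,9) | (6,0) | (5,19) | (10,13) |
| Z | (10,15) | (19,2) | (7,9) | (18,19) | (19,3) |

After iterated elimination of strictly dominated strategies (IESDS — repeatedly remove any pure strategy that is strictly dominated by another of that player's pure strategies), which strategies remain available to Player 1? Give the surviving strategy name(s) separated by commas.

Row Y is eliminated: Z beats it against every remaining column (a1: 10>4, a2: 19>5, a3: 7>6, a4: 18>5, a5: 19>10).
Player 2's strategy a2 is strictly dominated by a1 (V: 17>3, W: 13>9, X: 5>1, Z: 15>2) and is removed.
Among the remaining strategies, none is strictly dominated by another pure strategy of the same player, so the elimination stops.
Surviving strategies — Player 1: {V, W, X, Z}; Player 2: {a1, a3, a4, a5}.

V, W, X, Z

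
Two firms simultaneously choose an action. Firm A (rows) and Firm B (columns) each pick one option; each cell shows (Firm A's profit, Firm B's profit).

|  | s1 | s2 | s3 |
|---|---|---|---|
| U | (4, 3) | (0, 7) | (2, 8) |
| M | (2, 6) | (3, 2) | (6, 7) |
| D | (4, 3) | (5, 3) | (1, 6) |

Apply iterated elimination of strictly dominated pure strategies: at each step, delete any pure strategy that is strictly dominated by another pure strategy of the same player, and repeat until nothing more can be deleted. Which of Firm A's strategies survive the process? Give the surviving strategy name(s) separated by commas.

For Firm B, s3 strictly dominates s1 on the remaining rows (U: 8>3, M: 7>6, D: 6>3); eliminate s1.
For Firm A, M strictly dominates U on the remaining columns (s2: 3>0, s3: 6>2); eliminate U.
Column s2 is eliminated: s3 beats it against every remaining row (M: 7>2, D: 6>3).
Firm A's strategy D is strictly dominated by M (s3: 6>1) and is removed.
Among the remaining strategies, none is strictly dominated by another pure strategy of the same player, so the elimination stops.
Surviving strategies — Firm A: {M}; Firm B: {s3}.

M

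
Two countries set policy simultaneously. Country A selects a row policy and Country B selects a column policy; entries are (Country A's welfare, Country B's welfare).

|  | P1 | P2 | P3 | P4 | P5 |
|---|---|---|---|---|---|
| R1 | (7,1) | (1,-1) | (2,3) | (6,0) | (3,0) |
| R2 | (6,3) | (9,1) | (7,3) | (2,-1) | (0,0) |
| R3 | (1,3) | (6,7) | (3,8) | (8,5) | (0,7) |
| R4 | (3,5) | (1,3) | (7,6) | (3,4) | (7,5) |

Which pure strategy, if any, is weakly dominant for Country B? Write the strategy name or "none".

P3

P3 vs P1: R1: 3>1, R2: 3=3, R3: 8>3, R4: 6>5.
P3 vs P2: R1: 3>-1, R2: 3>1, R3: 8>7, R4: 6>3.
P3 vs P4: R1: 3>0, R2: 3>-1, R3: 8>5, R4: 6>4.
P3 vs P5: R1: 3>0, R2: 3>0, R3: 8>7, R4: 6>5.
P3 is at least as good as every other strategy against every opponent action, so it is weakly dominant.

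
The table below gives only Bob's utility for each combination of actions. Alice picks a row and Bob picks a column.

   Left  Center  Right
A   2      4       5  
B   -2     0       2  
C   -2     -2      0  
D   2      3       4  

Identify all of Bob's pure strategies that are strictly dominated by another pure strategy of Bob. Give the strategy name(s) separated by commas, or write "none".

Left, Center

Left is strictly dominated by Right (A: 5>2, B: 2>-2, C: 0>-2, D: 4>2).
Center: dominated, since Right does at least as well everywhere (A: 5>4, B: 2>0, C: 0>-2, D: 4>3).
Right is not dominated — it holds its own against Left at A (5>2); Center at A (5>4).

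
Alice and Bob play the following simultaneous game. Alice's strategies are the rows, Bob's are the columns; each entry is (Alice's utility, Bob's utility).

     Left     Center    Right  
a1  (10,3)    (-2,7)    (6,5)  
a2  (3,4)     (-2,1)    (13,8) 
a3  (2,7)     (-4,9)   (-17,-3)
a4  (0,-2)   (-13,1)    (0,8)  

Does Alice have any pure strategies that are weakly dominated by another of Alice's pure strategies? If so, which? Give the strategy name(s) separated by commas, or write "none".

Nothing dominates a1: a2 at Left (10>3); a3 at Left (10>2); a4 at Left (10>0).
a2: no other strategy beats it everywhere (a1 at Right (13>6); a3 at Left (3>2); a4 at Left (3>0)).
a1 weakly dominates a3 — Left: 10>2, Center: -2>-4, Right: 6>-17.
a1 weakly dominates a4 — Left: 10>0, Center: -2>-13, Right: 6>0.

a3, a4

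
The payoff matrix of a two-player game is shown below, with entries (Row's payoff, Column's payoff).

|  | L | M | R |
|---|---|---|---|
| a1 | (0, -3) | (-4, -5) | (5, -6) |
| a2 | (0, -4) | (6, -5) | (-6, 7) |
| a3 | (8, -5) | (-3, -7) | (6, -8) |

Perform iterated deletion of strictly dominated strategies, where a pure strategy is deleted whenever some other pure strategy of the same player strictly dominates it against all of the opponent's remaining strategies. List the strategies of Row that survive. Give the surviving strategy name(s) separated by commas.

a3

For Row, a3 strictly dominates a1 on the remaining columns (L: 8>0, M: -3>-4, R: 6>5); eliminate a1.
Column's strategy M is strictly dominated by L (a2: -4>-5, a3: -5>-7) and is removed.
For Row, a3 strictly dominates a2 on the remaining columns (L: 8>0, R: 6>-6); eliminate a2.
For Column, L strictly dominates R on the remaining rows (a3: -5>-8); eliminate R.
Among the remaining strategies, none is strictly dominated by another pure strategy of the same player, so the elimination stops.
Surviving strategies — Row: {a3}; Column: {L}.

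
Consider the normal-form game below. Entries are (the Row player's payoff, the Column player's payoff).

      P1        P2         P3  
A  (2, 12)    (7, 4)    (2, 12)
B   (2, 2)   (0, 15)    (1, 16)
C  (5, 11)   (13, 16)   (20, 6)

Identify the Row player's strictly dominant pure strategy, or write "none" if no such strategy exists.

C

C vs A: P1: 5>2, P2: 13>7, P3: 20>2.
C vs B: P1: 5>2, P2: 13>0, P3: 20>1.
C strictly beats every other strategy against every opponent action, so it is strictly dominant.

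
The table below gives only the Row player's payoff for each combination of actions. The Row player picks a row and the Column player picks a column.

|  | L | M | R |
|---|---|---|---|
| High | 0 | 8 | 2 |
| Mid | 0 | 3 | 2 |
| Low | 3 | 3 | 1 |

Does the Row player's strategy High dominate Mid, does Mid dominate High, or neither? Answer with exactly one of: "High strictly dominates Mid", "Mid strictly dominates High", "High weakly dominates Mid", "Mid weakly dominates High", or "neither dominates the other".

High weakly dominates Mid

High's payoffs vs Mid's, by the Column player's action — L: 0=0, M: 8>3, R: 2=2.
High is at least as good everywhere and strictly better somewhere (tied only at L, R), so High weakly but not strictly dominates Mid.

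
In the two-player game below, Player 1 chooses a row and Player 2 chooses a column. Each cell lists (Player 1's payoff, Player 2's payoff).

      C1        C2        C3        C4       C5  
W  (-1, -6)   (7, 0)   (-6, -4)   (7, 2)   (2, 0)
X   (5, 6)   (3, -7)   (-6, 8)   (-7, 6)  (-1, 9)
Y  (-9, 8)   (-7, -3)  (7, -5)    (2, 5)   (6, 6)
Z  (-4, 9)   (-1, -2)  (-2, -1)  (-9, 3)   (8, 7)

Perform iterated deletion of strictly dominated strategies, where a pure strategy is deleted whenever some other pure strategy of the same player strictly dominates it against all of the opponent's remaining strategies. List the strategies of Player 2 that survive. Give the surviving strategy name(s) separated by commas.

C1, C4, C5

Player 2's strategy C2 is strictly dominated by C4 (W: 2>0, X: 6>-7, Y: 5>-3, Z: 3>-2) and is removed.
For Player 2, C5 strictly dominates C3 on the remaining rows (W: 0>-4, X: 9>8, Y: 6>-5, Z: 7>-1); eliminate C3.
Among the remaining strategies, none is strictly dominated by another pure strategy of the same player, so the elimination stops.
Surviving strategies — Player 1: {W, X, Y, Z}; Player 2: {C1, C4, C5}.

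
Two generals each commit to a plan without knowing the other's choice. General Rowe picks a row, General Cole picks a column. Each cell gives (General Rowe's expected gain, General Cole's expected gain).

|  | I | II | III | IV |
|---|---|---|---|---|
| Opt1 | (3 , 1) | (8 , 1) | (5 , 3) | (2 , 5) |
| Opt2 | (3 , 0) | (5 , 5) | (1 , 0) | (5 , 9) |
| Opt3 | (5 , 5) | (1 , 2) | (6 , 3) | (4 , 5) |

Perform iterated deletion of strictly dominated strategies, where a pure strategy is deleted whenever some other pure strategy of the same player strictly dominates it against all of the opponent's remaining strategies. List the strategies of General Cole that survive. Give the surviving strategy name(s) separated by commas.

For General Cole, IV strictly dominates II on the remaining rows (Opt1: 5>1, Opt2: 9>5, Opt3: 5>2); eliminate II.
General Rowe's strategy Opt1 is strictly dominated by Opt3 (I: 5>3, III: 6>5, IV: 4>2) and is removed.
Column III is eliminated: IV beats it against every remaining row (Opt2: 9>0, Opt3: 5>3).
Among the remaining strategies, none is strictly dominated by another pure strategy of the same player, so the elimination stops.
Surviving strategies — General Rowe: {Opt2, Opt3}; General Cole: {I, IV}.

I, IV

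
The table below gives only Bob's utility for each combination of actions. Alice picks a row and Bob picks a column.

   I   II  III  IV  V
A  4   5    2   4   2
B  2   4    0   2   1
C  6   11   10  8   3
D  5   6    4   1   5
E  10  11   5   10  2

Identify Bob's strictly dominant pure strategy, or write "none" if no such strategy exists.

II

II vs I: A: 5>4, B: 4>2, C: 11>6, D: 6>5, E: 11>10.
II vs III: A: 5>2, B: 4>0, C: 11>10, D: 6>4, E: 11>5.
II vs IV: A: 5>4, B: 4>2, C: 11>8, D: 6>1, E: 11>10.
II vs V: A: 5>2, B: 4>1, C: 11>3, D: 6>5, E: 11>2.
II strictly beats every other strategy against every opponent action, so it is strictly dominant.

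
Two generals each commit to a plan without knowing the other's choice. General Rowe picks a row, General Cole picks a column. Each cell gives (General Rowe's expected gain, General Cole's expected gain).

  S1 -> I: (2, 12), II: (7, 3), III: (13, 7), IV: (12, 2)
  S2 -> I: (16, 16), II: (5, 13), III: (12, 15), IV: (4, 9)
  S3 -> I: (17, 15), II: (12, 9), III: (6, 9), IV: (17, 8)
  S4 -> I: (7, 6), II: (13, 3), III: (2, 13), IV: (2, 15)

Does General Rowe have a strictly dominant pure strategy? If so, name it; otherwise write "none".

none

S1 fails to dominate S2 at I (2<16).
S2 fails to dominate S1 at II (5<7).
S3 fails to dominate S1 at III (6<13).
S4 fails to dominate S1 at III (2<13).
No single strategy dominates all the others.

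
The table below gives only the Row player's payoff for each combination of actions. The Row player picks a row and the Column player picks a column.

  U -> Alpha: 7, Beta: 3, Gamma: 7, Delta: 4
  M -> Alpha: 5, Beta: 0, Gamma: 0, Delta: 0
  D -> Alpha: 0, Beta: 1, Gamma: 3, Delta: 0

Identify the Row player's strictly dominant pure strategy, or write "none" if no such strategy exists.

U

U vs M: Alpha: 7>5, Beta: 3>0, Gamma: 7>0, Delta: 4>0.
U vs D: Alpha: 7>0, Beta: 3>1, Gamma: 7>3, Delta: 4>0.
U strictly beats every other strategy against every opponent action, so it is strictly dominant.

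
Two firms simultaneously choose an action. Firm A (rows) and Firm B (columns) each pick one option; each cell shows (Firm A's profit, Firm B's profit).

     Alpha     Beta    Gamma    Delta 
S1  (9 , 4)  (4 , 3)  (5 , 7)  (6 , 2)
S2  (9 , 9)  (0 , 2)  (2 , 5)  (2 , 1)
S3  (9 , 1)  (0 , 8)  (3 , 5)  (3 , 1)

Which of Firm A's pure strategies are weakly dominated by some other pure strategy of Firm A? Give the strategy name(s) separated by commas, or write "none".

S2, S3

Nothing dominates S1: S2 at Beta (4>0); S3 at Beta (4>0).
S2: dominated, since S1 does at least as well everywhere (Alpha: 9=9, Beta: 4>0, Gamma: 5>2, Delta: 6>2).
S1 weakly dominates S3 — Alpha: 9=9, Beta: 4>0, Gamma: 5>3, Delta: 6>3.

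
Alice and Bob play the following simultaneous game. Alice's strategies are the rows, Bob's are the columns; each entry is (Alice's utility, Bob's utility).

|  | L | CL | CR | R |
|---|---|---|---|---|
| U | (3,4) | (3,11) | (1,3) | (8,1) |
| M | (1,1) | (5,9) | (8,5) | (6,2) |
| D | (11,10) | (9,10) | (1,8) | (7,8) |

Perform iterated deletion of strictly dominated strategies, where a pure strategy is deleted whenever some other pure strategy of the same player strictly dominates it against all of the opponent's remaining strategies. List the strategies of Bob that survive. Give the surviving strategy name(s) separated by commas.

Column CR is eliminated: CL beats it against every remaining row (U: 11>3, M: 9>5, D: 10>8).
Alice's strategy M is strictly dominated by D (L: 11>1, CL: 9>5, R: 7>6) and is removed.
Column R is eliminated: L beats it against every remaining row (U: 4>1, D: 10>8).
Alice's strategy U is strictly dominated by D (L: 11>3, CL: 9>3) and is removed.
Among the remaining strategies, none is strictly dominated by another pure strategy of the same player, so the elimination stops.
Surviving strategies — Alice: {D}; Bob: {L, CL}.

L, CL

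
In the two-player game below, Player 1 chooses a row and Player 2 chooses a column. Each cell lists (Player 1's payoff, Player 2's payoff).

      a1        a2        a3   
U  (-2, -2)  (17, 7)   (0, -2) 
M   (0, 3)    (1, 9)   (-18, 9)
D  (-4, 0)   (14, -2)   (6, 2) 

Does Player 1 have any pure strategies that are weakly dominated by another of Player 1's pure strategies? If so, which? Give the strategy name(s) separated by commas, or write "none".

none

U: no other strategy beats it everywhere (M at a2 (17>1); D at a1 (-2>-4)).
M: no other strategy beats it everywhere (U at a1 (0>-2); D at a1 (0>-4)).
D: no other strategy beats it everywhere (U at a3 (6>0); M at a2 (14>1)).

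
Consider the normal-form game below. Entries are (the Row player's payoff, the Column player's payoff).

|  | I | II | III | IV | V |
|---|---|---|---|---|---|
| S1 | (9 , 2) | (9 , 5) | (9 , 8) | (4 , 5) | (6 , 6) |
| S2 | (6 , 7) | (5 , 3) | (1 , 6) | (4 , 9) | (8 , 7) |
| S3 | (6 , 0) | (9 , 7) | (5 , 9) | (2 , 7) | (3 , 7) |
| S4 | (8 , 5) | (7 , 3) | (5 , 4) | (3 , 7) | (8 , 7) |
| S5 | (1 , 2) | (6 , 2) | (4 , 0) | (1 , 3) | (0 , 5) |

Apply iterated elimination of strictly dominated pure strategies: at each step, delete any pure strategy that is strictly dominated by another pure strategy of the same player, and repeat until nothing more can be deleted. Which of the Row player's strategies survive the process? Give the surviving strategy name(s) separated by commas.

For the Row player, S1 strictly dominates S5 on the remaining columns (I: 9>1, II: 9>6, III: 9>4, IV: 4>1, V: 6>0); eliminate S5.
Column I is eliminated: IV beats it against every remaining row (S1: 5>2, S2: 9>7, S3: 7>0, S4: 7>5).
For the Column player, III strictly dominates II on the remaining rows (S1: 8>5, S2: 6>3, S3: 9>7, S4: 4>3); eliminate II.
Row S3 is eliminated: S1 beats it against every remaining column (III: 9>5, IV: 4>2, V: 6>3).
Among the remaining strategies, none is strictly dominated by another pure strategy of the same player, so the elimination stops.
Surviving strategies — the Row player: {S1, S2, S4}; the Column player: {III, IV, V}.

S1, S2, S4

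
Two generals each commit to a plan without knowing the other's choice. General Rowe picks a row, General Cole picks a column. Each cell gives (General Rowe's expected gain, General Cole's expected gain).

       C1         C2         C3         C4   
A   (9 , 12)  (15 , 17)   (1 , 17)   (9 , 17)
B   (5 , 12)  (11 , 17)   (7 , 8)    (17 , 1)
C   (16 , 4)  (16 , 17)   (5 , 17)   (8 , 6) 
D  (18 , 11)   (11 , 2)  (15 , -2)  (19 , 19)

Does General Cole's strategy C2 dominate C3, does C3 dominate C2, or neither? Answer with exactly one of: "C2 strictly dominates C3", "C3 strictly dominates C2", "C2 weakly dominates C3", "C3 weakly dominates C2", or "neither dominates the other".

C2 weakly dominates C3

Compare C2 to C3 across each choice by General Rowe: A: 17=17, B: 17>8, C: 17=17, D: 2>-2.
C2 is at least as good everywhere and strictly better somewhere (tied only at A, C), so C2 weakly but not strictly dominates C3.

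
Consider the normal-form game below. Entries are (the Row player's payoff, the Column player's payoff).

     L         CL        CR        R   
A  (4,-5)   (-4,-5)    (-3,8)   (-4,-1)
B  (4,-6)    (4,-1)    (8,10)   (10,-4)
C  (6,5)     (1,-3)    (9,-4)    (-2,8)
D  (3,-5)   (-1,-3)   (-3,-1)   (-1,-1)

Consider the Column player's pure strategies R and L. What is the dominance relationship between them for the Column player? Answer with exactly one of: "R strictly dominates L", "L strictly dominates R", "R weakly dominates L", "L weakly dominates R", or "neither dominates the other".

Compare R to L across each choice by the Row player: A: -1>-5, B: -4>-6, C: 8>5, D: -1>-5.
R gives a strictly higher payoff against each choice by the Row player, so R strictly dominates L.

R strictly dominates L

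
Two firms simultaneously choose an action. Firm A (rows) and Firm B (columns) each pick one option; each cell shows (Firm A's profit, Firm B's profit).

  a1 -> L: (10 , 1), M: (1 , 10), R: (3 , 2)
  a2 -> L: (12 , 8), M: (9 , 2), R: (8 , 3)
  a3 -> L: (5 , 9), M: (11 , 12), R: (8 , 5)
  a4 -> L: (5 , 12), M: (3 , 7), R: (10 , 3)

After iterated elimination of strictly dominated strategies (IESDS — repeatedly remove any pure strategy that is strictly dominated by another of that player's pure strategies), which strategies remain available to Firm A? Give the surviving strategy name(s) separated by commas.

Row a1 is eliminated: a2 beats it against every remaining column (L: 12>10, M: 9>1, R: 8>3).
For Firm B, L strictly dominates R on the remaining rows (a2: 8>3, a3: 9>5, a4: 12>3); eliminate R.
For Firm A, a2 strictly dominates a4 on the remaining columns (L: 12>5, M: 9>3); eliminate a4.
Among the remaining strategies, none is strictly dominated by another pure strategy of the same player, so the elimination stops.
Surviving strategies — Firm A: {a2, a3}; Firm B: {L, M}.

a2, a3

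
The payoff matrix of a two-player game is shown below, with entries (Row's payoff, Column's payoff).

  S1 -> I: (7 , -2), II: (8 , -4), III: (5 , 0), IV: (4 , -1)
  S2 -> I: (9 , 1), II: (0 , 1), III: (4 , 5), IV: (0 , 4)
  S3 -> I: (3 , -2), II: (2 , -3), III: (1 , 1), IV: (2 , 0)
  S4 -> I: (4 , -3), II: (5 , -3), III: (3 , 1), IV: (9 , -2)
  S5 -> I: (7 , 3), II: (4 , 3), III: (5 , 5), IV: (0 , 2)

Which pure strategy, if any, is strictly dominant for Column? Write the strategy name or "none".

III vs I: S1: 0>-2, S2: 5>1, S3: 1>-2, S4: 1>-3, S5: 5>3.
III vs II: S1: 0>-4, S2: 5>1, S3: 1>-3, S4: 1>-3, S5: 5>3.
III vs IV: S1: 0>-1, S2: 5>4, S3: 1>0, S4: 1>-2, S5: 5>2.
III strictly beats every other strategy against every opponent action, so it is strictly dominant.

III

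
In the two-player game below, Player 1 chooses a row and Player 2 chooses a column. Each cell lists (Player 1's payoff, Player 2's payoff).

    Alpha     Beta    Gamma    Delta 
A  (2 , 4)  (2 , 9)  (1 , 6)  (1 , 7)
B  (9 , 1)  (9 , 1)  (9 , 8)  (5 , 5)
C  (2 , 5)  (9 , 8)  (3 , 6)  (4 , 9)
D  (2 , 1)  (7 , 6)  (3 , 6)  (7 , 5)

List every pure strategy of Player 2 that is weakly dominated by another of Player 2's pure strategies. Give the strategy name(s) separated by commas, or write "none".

Alpha is weakly dominated by Beta (A: 9>4, B: 1=1, C: 8>5, D: 6>1).
Beta is not dominated — it holds its own against Alpha at A (9>4); Gamma at A (9>6); Delta at A (9>7).
Nothing dominates Gamma: Alpha at A (6>4); Beta at B (8>1); Delta at B (8>5).
Delta is not dominated — it holds its own against Alpha at A (7>4); Beta at B (5>1); Gamma at A (7>6).

Alpha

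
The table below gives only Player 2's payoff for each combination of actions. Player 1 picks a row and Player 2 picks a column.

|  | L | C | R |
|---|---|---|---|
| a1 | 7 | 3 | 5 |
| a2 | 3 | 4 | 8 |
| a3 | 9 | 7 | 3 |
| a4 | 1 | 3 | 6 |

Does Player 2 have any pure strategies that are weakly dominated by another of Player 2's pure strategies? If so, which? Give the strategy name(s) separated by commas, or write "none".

none

L: no other strategy beats it everywhere (C at a1 (7>3); R at a1 (7>5)).
C: no other strategy beats it everywhere (L at a2 (4>3); R at a3 (7>3)).
R is not dominated — it holds its own against L at a2 (8>3); C at a1 (5>3).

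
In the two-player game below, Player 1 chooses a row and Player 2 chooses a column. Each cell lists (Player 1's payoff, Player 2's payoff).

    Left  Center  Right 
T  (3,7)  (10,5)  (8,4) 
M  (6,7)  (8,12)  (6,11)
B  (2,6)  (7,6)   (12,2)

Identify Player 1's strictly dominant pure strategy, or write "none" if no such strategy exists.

T fails to dominate M at Left (3<6).
M fails to dominate T at Center (8<10).
B fails to dominate T at Left (2<3).
No single strategy dominates all the others.

none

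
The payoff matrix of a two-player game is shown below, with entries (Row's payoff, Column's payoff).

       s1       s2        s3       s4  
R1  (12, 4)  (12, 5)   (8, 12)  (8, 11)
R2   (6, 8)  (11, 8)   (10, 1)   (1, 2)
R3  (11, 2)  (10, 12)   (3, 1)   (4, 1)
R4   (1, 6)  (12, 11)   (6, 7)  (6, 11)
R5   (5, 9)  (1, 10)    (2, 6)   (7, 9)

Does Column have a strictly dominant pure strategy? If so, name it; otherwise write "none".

none

s1 fails to dominate s2 at R1 (4<5).
s2 fails to dominate s1 at R2 (8=8).
s3 fails to dominate s1 at R2 (1<8).
s4 fails to dominate s1 at R2 (2<8).
No single strategy dominates all the others.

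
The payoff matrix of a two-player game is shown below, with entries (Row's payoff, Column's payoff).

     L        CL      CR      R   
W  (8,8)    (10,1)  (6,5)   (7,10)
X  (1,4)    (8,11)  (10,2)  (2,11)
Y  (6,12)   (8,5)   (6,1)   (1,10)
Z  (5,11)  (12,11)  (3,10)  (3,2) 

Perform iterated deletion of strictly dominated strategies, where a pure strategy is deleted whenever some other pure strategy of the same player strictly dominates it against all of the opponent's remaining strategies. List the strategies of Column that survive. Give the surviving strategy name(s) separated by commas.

For Column, L strictly dominates CR on the remaining rows (W: 8>5, X: 4>2, Y: 12>1, Z: 11>10); eliminate CR.
For Row, W strictly dominates X on the remaining columns (L: 8>1, CL: 10>8, R: 7>2); eliminate X.
Row's strategy Y is strictly dominated by W (L: 8>6, CL: 10>8, R: 7>1) and is removed.
Among the remaining strategies, none is strictly dominated by another pure strategy of the same player, so the elimination stops.
Surviving strategies — Row: {W, Z}; Column: {L, CL, R}.

L, CL, R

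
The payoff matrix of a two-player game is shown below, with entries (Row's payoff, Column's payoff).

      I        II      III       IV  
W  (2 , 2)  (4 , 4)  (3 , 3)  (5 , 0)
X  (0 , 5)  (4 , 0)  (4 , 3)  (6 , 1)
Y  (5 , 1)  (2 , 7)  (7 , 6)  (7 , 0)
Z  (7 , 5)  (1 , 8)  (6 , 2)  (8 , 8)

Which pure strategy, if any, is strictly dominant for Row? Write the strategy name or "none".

W fails to dominate X at II (4=4).
X fails to dominate W at I (0<2).
Y fails to dominate W at II (2<4).
Z fails to dominate W at II (1<4).
No single strategy dominates all the others.

none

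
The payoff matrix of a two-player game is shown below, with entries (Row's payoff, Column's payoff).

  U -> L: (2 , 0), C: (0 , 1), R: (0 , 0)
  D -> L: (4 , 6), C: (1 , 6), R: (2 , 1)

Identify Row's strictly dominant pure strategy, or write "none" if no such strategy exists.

D vs U: L: 4>2, C: 1>0, R: 2>0.
D strictly beats every other strategy against every opponent action, so it is strictly dominant.

D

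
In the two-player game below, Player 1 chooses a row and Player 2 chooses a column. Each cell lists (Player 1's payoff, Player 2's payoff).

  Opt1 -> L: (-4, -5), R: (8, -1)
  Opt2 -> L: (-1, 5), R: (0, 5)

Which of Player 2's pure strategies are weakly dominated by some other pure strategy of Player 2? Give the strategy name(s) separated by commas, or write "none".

L is weakly dominated by R (Opt1: -1>-5, Opt2: 5=5).
R is not dominated — it holds its own against L at Opt1 (-1>-5).

L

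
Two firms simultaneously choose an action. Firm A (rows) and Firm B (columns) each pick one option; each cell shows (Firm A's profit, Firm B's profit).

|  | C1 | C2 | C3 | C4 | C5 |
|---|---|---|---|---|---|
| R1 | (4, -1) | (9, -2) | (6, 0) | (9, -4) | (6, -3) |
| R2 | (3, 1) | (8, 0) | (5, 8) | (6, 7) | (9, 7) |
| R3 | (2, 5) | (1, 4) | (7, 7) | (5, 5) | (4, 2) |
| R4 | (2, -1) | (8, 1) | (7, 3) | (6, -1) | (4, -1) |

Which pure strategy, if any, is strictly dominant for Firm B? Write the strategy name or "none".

C3 vs C1: R1: 0>-1, R2: 8>1, R3: 7>5, R4: 3>-1.
C3 vs C2: R1: 0>-2, R2: 8>0, R3: 7>4, R4: 3>1.
C3 vs C4: R1: 0>-4, R2: 8>7, R3: 7>5, R4: 3>-1.
C3 vs C5: R1: 0>-3, R2: 8>7, R3: 7>2, R4: 3>-1.
C3 strictly beats every other strategy against every opponent action, so it is strictly dominant.

C3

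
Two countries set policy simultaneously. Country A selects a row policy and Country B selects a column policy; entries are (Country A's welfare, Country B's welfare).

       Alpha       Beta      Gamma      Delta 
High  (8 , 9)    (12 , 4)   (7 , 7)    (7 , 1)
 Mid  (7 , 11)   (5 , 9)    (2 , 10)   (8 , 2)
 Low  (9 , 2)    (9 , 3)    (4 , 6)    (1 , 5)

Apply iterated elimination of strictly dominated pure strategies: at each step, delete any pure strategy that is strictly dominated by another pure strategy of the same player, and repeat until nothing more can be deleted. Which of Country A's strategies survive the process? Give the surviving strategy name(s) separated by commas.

High, Low

For Country B, Gamma strictly dominates Beta on the remaining rows (High: 7>4, Mid: 10>9, Low: 6>3); eliminate Beta.
For Country B, Gamma strictly dominates Delta on the remaining rows (High: 7>1, Mid: 10>2, Low: 6>5); eliminate Delta.
Country A's strategy Mid is strictly dominated by High (Alpha: 8>7, Gamma: 7>2) and is removed.
Among the remaining strategies, none is strictly dominated by another pure strategy of the same player, so the elimination stops.
Surviving strategies — Country A: {High, Low}; Country B: {Alpha, Gamma}.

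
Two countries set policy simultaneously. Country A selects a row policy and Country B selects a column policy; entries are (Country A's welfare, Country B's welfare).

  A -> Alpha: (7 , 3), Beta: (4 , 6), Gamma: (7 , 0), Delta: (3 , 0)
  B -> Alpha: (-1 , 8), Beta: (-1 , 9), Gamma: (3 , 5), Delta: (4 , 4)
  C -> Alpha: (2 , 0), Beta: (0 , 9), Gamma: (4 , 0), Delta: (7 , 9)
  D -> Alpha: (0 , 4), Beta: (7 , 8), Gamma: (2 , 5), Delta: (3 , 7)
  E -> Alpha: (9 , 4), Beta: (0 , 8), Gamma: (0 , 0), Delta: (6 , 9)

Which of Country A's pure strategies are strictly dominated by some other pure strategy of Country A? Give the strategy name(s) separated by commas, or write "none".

B

A is not dominated — it holds its own against B at Alpha (7>-1); C at Alpha (7>2); D at Alpha (7>0); E at Beta (4>0).
B: dominated, since C does at least as well everywhere (Alpha: 2>-1, Beta: 0>-1, Gamma: 4>3, Delta: 7>4).
C: no other strategy beats it everywhere (A at Delta (7>3); B at Alpha (2>-1); D at Alpha (2>0); E at Beta (0=0)).
D is not dominated — it holds its own against A at Beta (7>4); B at Alpha (0>-1); C at Beta (7>0); E at Beta (7>0).
Nothing dominates E: A at Alpha (9>7); B at Alpha (9>-1); C at Alpha (9>2); D at Alpha (9>0).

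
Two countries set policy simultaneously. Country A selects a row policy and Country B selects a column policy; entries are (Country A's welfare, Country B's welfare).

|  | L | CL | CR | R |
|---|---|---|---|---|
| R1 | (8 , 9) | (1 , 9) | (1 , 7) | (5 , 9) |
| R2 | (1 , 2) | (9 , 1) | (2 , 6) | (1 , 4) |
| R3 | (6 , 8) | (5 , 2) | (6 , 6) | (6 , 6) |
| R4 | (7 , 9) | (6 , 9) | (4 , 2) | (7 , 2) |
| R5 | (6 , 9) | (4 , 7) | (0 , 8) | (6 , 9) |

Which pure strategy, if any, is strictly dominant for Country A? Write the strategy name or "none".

none

R1 fails to dominate R2 at CL (1<9).
R2 fails to dominate R1 at L (1<8).
R3 fails to dominate R1 at L (6<8).
R4 fails to dominate R1 at L (7<8).
R5 fails to dominate R1 at L (6<8).
No single strategy dominates all the others.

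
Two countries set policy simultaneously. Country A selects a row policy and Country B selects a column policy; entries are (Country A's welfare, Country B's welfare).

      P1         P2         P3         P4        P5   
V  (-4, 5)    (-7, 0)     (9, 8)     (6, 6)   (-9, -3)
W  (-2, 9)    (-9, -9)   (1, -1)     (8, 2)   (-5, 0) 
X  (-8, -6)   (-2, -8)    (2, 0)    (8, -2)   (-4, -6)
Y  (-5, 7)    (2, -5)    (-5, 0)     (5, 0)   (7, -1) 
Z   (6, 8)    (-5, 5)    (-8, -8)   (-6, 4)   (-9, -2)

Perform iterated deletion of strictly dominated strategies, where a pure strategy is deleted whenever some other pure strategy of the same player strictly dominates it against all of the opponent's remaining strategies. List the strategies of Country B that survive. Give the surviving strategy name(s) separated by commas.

P1, P3, P4

Country B's strategy P2 is strictly dominated by P1 (V: 5>0, W: 9>-9, X: -6>-8, Y: 7>-5, Z: 8>5) and is removed.
Country B's strategy P5 is strictly dominated by P4 (V: 6>-3, W: 2>0, X: -2>-6, Y: 0>-1, Z: 4>-2) and is removed.
Row Y is eliminated: V beats it against every remaining column (P1: -4>-5, P3: 9>-5, P4: 6>5).
Among the remaining strategies, none is strictly dominated by another pure strategy of the same player, so the elimination stops.
Surviving strategies — Country A: {V, W, X, Z}; Country B: {P1, P3, P4}.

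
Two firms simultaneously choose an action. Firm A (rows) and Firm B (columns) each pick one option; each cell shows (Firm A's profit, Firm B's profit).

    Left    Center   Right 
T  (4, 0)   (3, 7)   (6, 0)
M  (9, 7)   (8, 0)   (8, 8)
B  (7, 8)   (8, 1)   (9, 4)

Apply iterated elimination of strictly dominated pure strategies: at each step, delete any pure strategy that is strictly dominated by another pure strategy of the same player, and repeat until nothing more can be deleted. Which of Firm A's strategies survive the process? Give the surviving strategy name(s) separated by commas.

M, B

Row T is eliminated: M beats it against every remaining column (Left: 9>4, Center: 8>3, Right: 8>6).
Firm B's strategy Center is strictly dominated by Left (M: 7>0, B: 8>1) and is removed.
Among the remaining strategies, none is strictly dominated by another pure strategy of the same player, so the elimination stops.
Surviving strategies — Firm A: {M, B}; Firm B: {Left, Right}.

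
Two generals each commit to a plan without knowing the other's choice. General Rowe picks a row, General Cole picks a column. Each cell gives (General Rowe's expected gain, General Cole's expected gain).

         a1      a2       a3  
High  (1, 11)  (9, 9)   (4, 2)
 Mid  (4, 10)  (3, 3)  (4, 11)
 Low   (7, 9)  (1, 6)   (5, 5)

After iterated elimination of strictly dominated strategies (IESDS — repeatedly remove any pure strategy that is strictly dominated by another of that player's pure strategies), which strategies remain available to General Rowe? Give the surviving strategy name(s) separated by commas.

Low

Column a2 is eliminated: a1 beats it against every remaining row (High: 11>9, Mid: 10>3, Low: 9>6).
General Rowe's strategy High is strictly dominated by Low (a1: 7>1, a3: 5>4) and is removed.
General Rowe's strategy Mid is strictly dominated by Low (a1: 7>4, a3: 5>4) and is removed.
General Cole's strategy a3 is strictly dominated by a1 (Low: 9>5) and is removed.
Among the remaining strategies, none is strictly dominated by another pure strategy of the same player, so the elimination stops.
Surviving strategies — General Rowe: {Low}; General Cole: {a1}.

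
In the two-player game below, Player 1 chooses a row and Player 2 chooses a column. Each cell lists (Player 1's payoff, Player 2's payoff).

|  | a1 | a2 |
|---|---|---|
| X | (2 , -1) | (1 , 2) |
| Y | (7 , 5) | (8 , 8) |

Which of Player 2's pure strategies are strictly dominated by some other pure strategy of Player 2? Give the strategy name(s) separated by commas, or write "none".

a1

a1 is strictly dominated by a2 (X: 2>-1, Y: 8>5).
a2 is not dominated — it holds its own against a1 at X (2>-1).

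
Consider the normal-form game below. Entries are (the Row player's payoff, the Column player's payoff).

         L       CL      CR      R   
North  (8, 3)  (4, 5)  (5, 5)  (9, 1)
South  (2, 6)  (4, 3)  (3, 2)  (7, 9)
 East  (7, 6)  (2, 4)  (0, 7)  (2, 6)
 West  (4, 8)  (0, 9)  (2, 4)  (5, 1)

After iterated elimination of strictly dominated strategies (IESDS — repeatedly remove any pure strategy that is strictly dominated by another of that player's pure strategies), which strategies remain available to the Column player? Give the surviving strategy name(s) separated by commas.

L, CL, CR, R

Row East is eliminated: North beats it against every remaining column (L: 8>7, CL: 4>2, CR: 5>0, R: 9>2).
For the Row player, North strictly dominates West on the remaining columns (L: 8>4, CL: 4>0, CR: 5>2, R: 9>5); eliminate West.
Among the remaining strategies, none is strictly dominated by another pure strategy of the same player, so the elimination stops.
Surviving strategies — the Row player: {North, South}; the Column player: {L, CL, CR, R}.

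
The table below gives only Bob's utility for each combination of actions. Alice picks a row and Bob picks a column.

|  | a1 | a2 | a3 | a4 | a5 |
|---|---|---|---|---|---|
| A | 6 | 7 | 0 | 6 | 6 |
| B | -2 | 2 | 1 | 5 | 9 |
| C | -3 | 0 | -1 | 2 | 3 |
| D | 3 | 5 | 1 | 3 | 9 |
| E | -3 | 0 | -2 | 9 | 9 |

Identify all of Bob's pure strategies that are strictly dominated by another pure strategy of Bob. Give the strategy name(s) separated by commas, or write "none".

a2 strictly dominates a1 — A: 7>6, B: 2>-2, C: 0>-3, D: 5>3, E: 0>-3.
a2: no other strategy beats it everywhere (a1 at A (7>6); a3 at A (7>0); a4 at A (7>6); a5 at A (7>6)).
a3: dominated, since a2 does at least as well everywhere (A: 7>0, B: 2>1, C: 0>-1, D: 5>1, E: 0>-2).
a4 is not dominated — it holds its own against a1 at A (6=6); a2 at B (5>2); a3 at A (6>0); a5 at A (6=6).
Nothing dominates a5: a1 at A (6=6); a2 at B (9>2); a3 at A (6>0); a4 at A (6=6).

a1, a3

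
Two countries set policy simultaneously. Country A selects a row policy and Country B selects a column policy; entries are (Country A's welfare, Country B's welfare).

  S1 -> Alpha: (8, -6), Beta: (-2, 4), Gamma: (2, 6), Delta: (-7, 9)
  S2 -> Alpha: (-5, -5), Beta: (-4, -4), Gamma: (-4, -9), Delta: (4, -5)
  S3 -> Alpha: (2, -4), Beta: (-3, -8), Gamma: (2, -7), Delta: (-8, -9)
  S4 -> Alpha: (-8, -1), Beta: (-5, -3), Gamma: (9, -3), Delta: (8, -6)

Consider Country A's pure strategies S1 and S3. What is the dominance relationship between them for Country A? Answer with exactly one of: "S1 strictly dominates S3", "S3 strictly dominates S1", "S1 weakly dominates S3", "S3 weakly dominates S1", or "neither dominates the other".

S1 weakly dominates S3

S1's payoffs vs S3's, by Country B's action — Alpha: 8>2, Beta: -2>-3, Gamma: 2=2, Delta: -7>-8.
S1 is at least as good everywhere and strictly better somewhere (tied only at Gamma), so S1 weakly but not strictly dominates S3.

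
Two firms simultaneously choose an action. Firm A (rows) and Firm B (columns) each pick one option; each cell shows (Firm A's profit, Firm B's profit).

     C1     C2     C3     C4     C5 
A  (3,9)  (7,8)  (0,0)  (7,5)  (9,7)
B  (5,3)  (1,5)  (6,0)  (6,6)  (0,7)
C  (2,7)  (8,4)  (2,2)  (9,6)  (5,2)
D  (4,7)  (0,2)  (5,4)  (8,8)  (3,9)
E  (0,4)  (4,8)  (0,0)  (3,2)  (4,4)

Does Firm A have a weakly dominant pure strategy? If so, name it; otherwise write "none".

A fails to dominate B at C1 (3<5).
B fails to dominate A at C2 (1<7).
C fails to dominate A at C1 (2<3).
D fails to dominate A at C2 (0<7).
E fails to dominate A at C1 (0<3).
No single strategy dominates all the others.

none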